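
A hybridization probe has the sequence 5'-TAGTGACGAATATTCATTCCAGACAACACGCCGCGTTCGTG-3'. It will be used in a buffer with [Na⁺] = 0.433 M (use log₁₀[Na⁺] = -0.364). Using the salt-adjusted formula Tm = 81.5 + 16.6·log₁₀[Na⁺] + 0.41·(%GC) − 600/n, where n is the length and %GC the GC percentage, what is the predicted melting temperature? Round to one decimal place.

Length n = 41. Scanning the sequence gives A=11, G=9, C=11, T=10.
G+C = 20, so %GC = 20/41 × 100 = 48.78%
Salt term: 16.6 × (-0.364) = -6.042
GC term: 0.41 × 48.78 = 20; length term: −600/41 = −14.634
Tm = 81.5 + (-6.042) + 20 − 14.634 = 80.824 → 80.8°C

80.8°C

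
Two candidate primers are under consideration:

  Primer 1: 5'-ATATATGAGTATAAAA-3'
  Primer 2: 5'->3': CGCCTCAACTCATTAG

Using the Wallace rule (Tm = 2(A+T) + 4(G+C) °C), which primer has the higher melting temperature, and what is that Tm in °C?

Primer 2, 48°C

Primer 1: A+T=14, G+C=2 → Tm = 2(14)+4(2) = 36°C
Primer 2: A+T=8, G+C=8 → Tm = 2(8)+4(8) = 48°C
36°C vs 48°C → primer 2 is higher.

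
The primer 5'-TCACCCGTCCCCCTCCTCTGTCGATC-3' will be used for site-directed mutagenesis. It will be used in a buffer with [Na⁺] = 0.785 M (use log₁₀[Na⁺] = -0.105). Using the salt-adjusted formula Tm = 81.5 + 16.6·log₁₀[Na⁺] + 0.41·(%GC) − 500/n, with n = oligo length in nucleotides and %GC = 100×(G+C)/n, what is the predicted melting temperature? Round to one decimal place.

Length n = 26. A=2, T=7, G=3, C=14
G+C = 17, so %GC = 17/26 × 100 = 65.385%
Salt term: 16.6 × (-0.105) = -1.743
GC term: 0.41 × 65.385 = 26.808; length term: −500/26 = −19.231
Tm = 81.5 + (-1.743) + 26.808 − 19.231 = 87.334 → 87.3°C

87.3°C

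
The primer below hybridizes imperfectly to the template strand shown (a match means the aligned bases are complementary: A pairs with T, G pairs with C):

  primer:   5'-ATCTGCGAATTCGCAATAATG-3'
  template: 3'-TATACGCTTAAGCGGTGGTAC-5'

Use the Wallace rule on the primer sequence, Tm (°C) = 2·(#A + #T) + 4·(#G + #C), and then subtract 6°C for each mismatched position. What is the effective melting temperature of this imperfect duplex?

Primer base counts: A=7, T=6, G=4, C=4 → A+T=13, G+C=8
Perfect-match Tm = 2(13) + 4(8) = 26 + 32 = 58°C
Mismatches (positions where the bases are not complementary): 4 (at positions 3, 15, 17, 18)
Effective Tm = 58 − 4×6 = 58 − 24 = 34°C

34°C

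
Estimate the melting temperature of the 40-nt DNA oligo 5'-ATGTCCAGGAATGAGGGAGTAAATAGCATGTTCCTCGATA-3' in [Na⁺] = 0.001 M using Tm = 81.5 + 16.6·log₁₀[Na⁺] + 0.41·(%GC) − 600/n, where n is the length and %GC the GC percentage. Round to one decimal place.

34.1°C

Length n = 40. C=6, T=10, G=11, A=13
G+C = 17, so %GC = 17/40 × 100 = 42.5%
Salt term: 16.6 × (-3) = -49.8
GC term: 0.41 × 42.5 = 17.425; length term: −600/40 = −15
Tm = 81.5 + (-49.8) + 17.425 − 15 = 34.125 → 34.1°C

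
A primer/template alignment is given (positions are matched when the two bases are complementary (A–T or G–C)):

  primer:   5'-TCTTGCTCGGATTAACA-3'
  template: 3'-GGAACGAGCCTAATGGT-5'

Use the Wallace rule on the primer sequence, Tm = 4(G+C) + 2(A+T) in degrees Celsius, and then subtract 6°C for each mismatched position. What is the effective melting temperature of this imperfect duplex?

36°C

Primer base counts: A=4, T=6, G=3, C=4 → A+T=10, G+C=7
Perfect-match Tm = 2(10) + 4(7) = 20 + 28 = 48°C
Mismatches (positions where the bases are not complementary): 2 (at positions 1, 15)
Effective Tm = 48 − 2×6 = 48 − 12 = 36°C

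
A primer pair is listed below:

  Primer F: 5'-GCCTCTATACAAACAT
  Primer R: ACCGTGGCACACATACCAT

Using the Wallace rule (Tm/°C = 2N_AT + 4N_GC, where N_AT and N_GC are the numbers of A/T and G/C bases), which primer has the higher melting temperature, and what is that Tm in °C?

Primer R, 58°C

Primer F: A+T=10, G+C=6 → Tm = 2(10)+4(6) = 44°C
Primer R: A+T=9, G+C=10 → Tm = 2(9)+4(10) = 58°C
44°C vs 58°C → primer R is higher.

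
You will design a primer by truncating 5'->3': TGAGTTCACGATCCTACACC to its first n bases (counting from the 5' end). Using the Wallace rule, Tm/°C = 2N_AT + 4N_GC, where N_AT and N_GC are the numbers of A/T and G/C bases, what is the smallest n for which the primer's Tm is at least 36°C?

First 12 bases: TGAGTTCACGAT → Tm = 34°C (< 36°C)
First 13 bases: TGAGTTCACGATC → Tm = 38°C (≥ 36°C)
Since every base adds ≥2°C, Tm only increases with n, so the threshold is first crossed at n = 13.

n = 13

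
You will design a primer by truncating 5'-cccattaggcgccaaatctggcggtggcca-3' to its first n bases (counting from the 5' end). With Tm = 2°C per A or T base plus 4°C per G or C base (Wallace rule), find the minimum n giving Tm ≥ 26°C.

n = 9

First 8 bases: CCCATTAG → Tm = 24°C (< 26°C)
First 9 bases: CCCATTAGG → Tm = 28°C (≥ 26°C)
Each additional base adds 2°C (A/T) or 4°C (G/C), so Tm is non-decreasing in n; n = 9 is the first length to reach 26°C.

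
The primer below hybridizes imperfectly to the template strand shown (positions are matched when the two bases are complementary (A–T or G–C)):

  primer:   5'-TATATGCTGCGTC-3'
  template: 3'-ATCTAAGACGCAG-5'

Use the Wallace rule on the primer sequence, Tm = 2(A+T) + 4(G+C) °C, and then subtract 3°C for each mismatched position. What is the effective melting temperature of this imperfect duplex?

Primer base counts: A=2, T=5, G=3, C=3 → A+T=7, G+C=6
Perfect-match Tm = 2(7) + 4(6) = 14 + 24 = 38°C
Mismatches (positions where the bases are not complementary): 2 (at positions 3, 6)
Effective Tm = 38 − 2×3 = 38 − 6 = 32°C

32°C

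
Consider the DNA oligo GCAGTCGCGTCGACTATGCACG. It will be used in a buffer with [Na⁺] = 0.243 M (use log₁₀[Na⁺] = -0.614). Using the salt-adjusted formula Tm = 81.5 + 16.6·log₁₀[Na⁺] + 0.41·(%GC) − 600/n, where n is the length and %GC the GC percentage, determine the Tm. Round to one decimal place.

Length n = 22. Base counts: T=4, G=7, C=7, A=4
G+C = 14, so %GC = 14/22 × 100 = 63.636%
Salt term: 16.6 × (-0.614) = -10.192
GC term: 0.41 × 63.636 = 26.091; length term: −600/22 = −27.273
Tm = 81.5 + (-10.192) + 26.091 − 27.273 = 70.126 → 70.1°C

70.1°C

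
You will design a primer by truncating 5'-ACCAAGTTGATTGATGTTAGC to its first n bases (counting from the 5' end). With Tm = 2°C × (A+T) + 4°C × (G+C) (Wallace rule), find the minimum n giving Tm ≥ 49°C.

First 18 bases: ACCAAGTTGATTGATGTT → Tm = 48°C (< 49°C)
First 19 bases: ACCAAGTTGATTGATGTTA → Tm = 50°C (≥ 49°C)
Since every base adds ≥2°C, Tm only increases with n, so the threshold is first crossed at n = 19.

n = 19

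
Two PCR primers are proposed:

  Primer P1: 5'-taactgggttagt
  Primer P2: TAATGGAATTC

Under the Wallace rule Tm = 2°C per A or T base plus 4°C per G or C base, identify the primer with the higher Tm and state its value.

Primer P1: A+T=8, G+C=5 → Tm = 2(8)+4(5) = 36°C
Primer P2: A+T=8, G+C=3 → Tm = 2(8)+4(3) = 28°C
36°C vs 28°C → primer P1 is higher.

Primer P1, 36°C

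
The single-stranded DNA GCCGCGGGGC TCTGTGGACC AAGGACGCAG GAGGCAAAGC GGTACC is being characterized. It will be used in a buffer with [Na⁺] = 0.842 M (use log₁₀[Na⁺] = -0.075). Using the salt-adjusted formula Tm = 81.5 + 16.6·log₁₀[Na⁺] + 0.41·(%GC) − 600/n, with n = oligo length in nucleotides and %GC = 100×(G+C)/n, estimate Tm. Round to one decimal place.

95.7°C

Length n = 46. Counting bases: T=4, G=19, C=13, A=10
G+C = 32, so %GC = 32/46 × 100 = 69.565%
Salt term: 16.6 × (-0.075) = -1.245
GC term: 0.41 × 69.565 = 28.522; length term: −600/46 = −13.043
Tm = 81.5 + (-1.245) + 28.522 − 13.043 = 95.734 → 95.7°C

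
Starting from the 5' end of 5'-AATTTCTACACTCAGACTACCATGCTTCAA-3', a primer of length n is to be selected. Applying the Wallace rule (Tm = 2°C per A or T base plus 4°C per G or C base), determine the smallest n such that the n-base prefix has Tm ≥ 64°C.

First 23 bases: AATTTCTACACTCAGACTACCAT → Tm = 62°C (< 64°C)
First 24 bases: AATTTCTACACTCAGACTACCATG → Tm = 66°C (≥ 64°C)
Each additional base adds 2°C (A/T) or 4°C (G/C), so Tm is non-decreasing in n; n = 24 is the first length to reach 64°C.

n = 24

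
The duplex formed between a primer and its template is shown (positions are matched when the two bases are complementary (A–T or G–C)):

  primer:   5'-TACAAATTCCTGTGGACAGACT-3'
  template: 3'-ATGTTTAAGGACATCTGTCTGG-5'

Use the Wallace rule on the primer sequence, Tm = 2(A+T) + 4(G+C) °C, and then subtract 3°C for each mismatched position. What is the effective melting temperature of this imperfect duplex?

56°C

Primer base counts: A=7, T=6, G=4, C=5 → A+T=13, G+C=9
Perfect-match Tm = 2(13) + 4(9) = 26 + 36 = 62°C
Mismatches (positions where the bases are not complementary): 2 (at positions 14, 22)
Effective Tm = 62 − 2×3 = 62 − 6 = 56°C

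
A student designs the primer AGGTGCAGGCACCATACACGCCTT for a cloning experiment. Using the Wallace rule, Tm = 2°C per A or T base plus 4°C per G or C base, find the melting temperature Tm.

76°C

Base counts: T=4, A=6, G=6, C=8
A+T = 10, G+C = 14
Tm = 2×10 + 4×14 = 76°C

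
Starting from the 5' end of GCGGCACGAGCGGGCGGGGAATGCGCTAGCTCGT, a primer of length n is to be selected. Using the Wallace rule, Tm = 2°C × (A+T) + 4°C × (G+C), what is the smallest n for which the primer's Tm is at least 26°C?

First 6 bases: GCGGCA → Tm = 22°C (< 26°C)
First 7 bases: GCGGCAC → Tm = 26°C (≥ 26°C)
Each additional base adds 2°C (A/T) or 4°C (G/C), so Tm is non-decreasing in n; n = 7 is the first length to reach 26°C.

n = 7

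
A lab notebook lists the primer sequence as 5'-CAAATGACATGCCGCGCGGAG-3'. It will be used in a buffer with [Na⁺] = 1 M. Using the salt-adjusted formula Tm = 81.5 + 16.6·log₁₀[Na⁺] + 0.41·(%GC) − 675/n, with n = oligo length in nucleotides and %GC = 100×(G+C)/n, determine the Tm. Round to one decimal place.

Length n = 21. Base counts: T=2, G=7, C=6, A=6
G+C = 13, so %GC = 13/21 × 100 = 61.905%
Salt term: 16.6 × (0) = 0
GC term: 0.41 × 61.905 = 25.381; length term: −675/21 = −32.143
Tm = 81.5 + (0) + 25.381 − 32.143 = 74.738 → 74.7°C

74.7°C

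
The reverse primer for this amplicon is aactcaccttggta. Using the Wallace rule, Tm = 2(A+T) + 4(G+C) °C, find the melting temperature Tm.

Base counts: A=4, C=4, T=4, G=2
A+T = 8, G+C = 6
Tm = 4·6 + 2·8 = 24 + 16 = 40°C

40°C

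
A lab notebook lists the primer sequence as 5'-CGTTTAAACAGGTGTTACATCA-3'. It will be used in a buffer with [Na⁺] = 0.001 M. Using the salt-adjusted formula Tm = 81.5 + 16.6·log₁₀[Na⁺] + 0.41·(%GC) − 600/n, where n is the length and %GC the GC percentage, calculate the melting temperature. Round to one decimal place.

Length n = 22. C=4, G=4, A=7, T=7
G+C = 8, so %GC = 8/22 × 100 = 36.364%
Salt term: 16.6 × (-3) = -49.8
GC term: 0.41 × 36.364 = 14.909; length term: −600/22 = −27.273
Tm = 81.5 + (-49.8) + 14.909 − 27.273 = 19.336 → 19.3°C

19.3°C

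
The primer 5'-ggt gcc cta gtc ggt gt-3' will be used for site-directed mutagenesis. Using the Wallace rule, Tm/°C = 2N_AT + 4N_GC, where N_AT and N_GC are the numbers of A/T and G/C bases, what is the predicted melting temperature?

A=1, G=7, T=5, C=4
AT pairs contribute 6, GC pairs contribute 11.
Tm = 2(6) + 4(11) = 12 + 44 = 56°C

56°C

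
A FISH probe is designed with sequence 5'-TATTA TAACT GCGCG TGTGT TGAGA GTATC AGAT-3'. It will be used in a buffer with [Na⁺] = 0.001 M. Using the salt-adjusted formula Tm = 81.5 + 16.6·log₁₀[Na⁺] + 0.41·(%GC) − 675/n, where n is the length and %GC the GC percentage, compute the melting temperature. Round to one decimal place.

27.5°C

Length n = 34. Counting bases: C=4, G=9, T=12, A=9
G+C = 13, so %GC = 13/34 × 100 = 38.235%
Salt term: 16.6 × (-3) = -49.8
GC term: 0.41 × 38.235 = 15.676; length term: −675/34 = −19.853
Tm = 81.5 + (-49.8) + 15.676 − 19.853 = 27.523 → 27.5°C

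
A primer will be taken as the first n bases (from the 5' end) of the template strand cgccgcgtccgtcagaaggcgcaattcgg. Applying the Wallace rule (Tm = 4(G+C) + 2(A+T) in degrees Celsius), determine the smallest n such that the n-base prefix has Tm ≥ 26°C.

First 6 bases: CGCCGC → Tm = 24°C (< 26°C)
First 7 bases: CGCCGCG → Tm = 28°C (≥ 26°C)
Each additional base adds 2°C (A/T) or 4°C (G/C), so Tm is non-decreasing in n; n = 7 is the first length to reach 26°C.

n = 7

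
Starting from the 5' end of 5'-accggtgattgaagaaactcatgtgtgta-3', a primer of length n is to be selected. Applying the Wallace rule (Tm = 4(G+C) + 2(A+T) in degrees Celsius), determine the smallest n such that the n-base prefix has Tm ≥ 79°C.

n = 28

First 27 bases: ACCGGTGATTGAAGAAACTCATGTGTG → Tm = 78°C (< 79°C)
First 28 bases: ACCGGTGATTGAAGAAACTCATGTGTGT → Tm = 80°C (≥ 79°C)
Since every base adds ≥2°C, Tm only increases with n, so the threshold is first crossed at n = 28.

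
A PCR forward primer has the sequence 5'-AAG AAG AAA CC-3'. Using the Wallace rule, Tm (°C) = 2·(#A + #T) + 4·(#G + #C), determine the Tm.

30°C

T=0, C=2, G=2, A=7
A+T = 7, G+C = 4
Tm = 2×7 + 4×4 = 30°C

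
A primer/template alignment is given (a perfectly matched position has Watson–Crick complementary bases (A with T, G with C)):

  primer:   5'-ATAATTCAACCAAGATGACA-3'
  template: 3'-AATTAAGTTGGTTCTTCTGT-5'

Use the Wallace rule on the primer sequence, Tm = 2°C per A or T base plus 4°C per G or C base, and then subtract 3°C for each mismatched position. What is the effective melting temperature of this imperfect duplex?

Primer base counts: A=10, T=4, G=2, C=4 → A+T=14, G+C=6
Perfect-match Tm = 2(14) + 4(6) = 28 + 24 = 52°C
Mismatches (positions where the bases are not complementary): 2 (at positions 1, 16)
Effective Tm = 52 − 2×3 = 52 − 6 = 46°C

46°C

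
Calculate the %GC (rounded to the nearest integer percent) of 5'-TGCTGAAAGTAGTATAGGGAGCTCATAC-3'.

T=7, A=9, G=8, C=4
G+C = 8 + 4 = 12 out of 28 bases
%GC = 12/28 × 100 = 42.86% ≈ 43%

43%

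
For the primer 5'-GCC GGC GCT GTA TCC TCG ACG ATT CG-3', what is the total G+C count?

17

Scanning the sequence gives T=6, G=8, A=3, C=9.
G+C = 8 + 9 = 17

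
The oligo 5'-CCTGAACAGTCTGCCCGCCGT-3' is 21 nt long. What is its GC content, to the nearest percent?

Counting bases: G=5, A=3, C=9, T=4
G+C = 5 + 9 = 14 out of 21 bases
%GC = 14/21 × 100 = 66.67% ≈ 67%

67%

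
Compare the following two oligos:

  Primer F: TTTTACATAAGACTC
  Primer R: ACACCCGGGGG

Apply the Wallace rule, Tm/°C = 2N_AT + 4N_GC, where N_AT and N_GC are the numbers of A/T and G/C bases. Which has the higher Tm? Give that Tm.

Primer R, 40°C

Primer F: A+T=11, G+C=4 → Tm = 2(11)+4(4) = 38°C
Primer R: A+T=2, G+C=9 → Tm = 2(2)+4(9) = 40°C
38°C vs 40°C → primer R is higher.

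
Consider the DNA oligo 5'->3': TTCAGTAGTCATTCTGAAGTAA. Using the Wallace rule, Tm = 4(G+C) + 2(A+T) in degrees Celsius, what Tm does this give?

Scanning the sequence gives A=7, C=3, T=8, G=4.
So N_AT = 15 and N_GC = 7.
Tm = 2×15 + 4×7 = 58°C

58°C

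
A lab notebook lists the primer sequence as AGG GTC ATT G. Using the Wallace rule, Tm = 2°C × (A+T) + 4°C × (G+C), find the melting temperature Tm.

30°C

Scanning the sequence gives C=1, G=4, A=2, T=3.
AT pairs contribute 5, GC pairs contribute 5.
Tm = 4·5 + 2·5 = 20 + 10 = 30°C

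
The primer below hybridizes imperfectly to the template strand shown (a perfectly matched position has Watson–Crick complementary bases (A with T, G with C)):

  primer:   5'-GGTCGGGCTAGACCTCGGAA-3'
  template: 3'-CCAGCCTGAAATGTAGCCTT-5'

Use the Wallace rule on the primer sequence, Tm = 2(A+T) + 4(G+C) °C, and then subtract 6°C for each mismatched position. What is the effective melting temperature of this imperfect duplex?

42°C

Primer base counts: A=4, T=3, G=8, C=5 → A+T=7, G+C=13
Perfect-match Tm = 2(7) + 4(13) = 14 + 52 = 66°C
Mismatches (positions where the bases are not complementary): 4 (at positions 7, 10, 11, 14)
Effective Tm = 66 − 4×6 = 66 − 24 = 42°C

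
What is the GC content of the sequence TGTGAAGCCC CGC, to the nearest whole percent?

Counting bases: T=2, G=4, C=5, A=2
G+C = 4 + 5 = 9 out of 13 bases
%GC = 9/13 × 100 = 69.23% ≈ 69%

69%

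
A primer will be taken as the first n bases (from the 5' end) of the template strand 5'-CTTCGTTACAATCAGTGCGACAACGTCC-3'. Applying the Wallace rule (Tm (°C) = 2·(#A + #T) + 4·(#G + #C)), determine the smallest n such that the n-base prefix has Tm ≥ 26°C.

First 8 bases: CTTCGTTA → Tm = 22°C (< 26°C)
First 9 bases: CTTCGTTAC → Tm = 26°C (≥ 26°C)
Since every base adds ≥2°C, Tm only increases with n, so the threshold is first crossed at n = 9.

n = 9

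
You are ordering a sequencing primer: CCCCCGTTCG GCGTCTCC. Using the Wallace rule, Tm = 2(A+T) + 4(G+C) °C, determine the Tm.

Counting bases: A=0, G=4, C=10, T=4
A+T = 4, G+C = 14
Tm = 2×4 + 4×14 = 64°C

64°C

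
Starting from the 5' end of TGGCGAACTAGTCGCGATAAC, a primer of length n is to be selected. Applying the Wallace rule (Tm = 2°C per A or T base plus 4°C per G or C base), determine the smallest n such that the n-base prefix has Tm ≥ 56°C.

First 17 bases: TGGCGAACTAGTCGCGA → Tm = 54°C (< 56°C)
First 18 bases: TGGCGAACTAGTCGCGAT → Tm = 56°C (≥ 56°C)
Since every base adds ≥2°C, Tm only increases with n, so the threshold is first crossed at n = 18.

n = 18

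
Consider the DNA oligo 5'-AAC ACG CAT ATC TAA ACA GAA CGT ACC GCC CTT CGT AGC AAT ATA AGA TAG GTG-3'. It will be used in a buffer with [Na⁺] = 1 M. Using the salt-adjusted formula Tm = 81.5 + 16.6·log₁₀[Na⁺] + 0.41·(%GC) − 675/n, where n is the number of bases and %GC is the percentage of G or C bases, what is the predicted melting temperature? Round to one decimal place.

86.5°C

Length n = 54. Counting bases: T=11, G=10, A=20, C=13
G+C = 23, so %GC = 23/54 × 100 = 42.593%
Salt term: 16.6 × (0) = 0
GC term: 0.41 × 42.593 = 17.463; length term: −675/54 = −12.5
Tm = 81.5 + (0) + 17.463 − 12.5 = 86.463 → 86.5°C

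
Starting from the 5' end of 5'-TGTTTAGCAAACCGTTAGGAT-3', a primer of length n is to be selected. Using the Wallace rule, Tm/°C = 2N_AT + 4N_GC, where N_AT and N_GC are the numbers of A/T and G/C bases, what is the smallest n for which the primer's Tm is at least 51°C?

First 18 bases: TGTTTAGCAAACCGTTAG → Tm = 50°C (< 51°C)
First 19 bases: TGTTTAGCAAACCGTTAGG → Tm = 54°C (≥ 51°C)
Since every base adds ≥2°C, Tm only increases with n, so the threshold is first crossed at n = 19.

n = 19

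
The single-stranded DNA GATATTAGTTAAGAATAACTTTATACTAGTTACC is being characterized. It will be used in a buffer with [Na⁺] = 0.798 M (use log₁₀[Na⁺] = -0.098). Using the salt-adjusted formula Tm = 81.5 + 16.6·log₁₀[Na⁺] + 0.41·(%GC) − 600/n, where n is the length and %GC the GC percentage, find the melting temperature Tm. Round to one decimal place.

Length n = 34. Scanning the sequence gives C=4, A=13, G=4, T=13.
G+C = 8, so %GC = 8/34 × 100 = 23.529%
Salt term: 16.6 × (-0.098) = -1.627
GC term: 0.41 × 23.529 = 9.647; length term: −600/34 = −17.647
Tm = 81.5 + (-1.627) + 9.647 − 17.647 = 71.873 → 71.9°C

71.9°C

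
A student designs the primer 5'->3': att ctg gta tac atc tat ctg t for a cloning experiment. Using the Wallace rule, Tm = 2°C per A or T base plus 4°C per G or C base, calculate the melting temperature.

58°C

Counting bases: A=5, T=10, C=4, G=3
So N_AT = 15 and N_GC = 7.
Tm = 2×15 + 4×7 = 58°C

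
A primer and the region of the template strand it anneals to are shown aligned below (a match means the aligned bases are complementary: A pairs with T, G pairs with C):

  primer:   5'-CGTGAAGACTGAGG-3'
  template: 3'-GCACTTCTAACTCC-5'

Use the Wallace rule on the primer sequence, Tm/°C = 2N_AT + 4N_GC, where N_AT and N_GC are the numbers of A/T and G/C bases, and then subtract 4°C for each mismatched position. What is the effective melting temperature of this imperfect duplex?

Primer base counts: A=4, T=2, G=6, C=2 → A+T=6, G+C=8
Perfect-match Tm = 2(6) + 4(8) = 12 + 32 = 44°C
Mismatches (positions where the bases are not complementary): 1 (at position 9)
Effective Tm = 44 − 1×4 = 44 − 4 = 40°C

40°C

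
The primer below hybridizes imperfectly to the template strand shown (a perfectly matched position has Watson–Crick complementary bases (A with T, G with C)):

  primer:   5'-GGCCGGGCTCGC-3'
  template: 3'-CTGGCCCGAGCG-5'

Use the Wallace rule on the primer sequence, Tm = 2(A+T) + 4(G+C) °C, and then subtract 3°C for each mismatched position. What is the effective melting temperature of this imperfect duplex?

Primer base counts: A=0, T=1, G=6, C=5 → A+T=1, G+C=11
Perfect-match Tm = 2(1) + 4(11) = 2 + 44 = 46°C
Mismatches (positions where the bases are not complementary): 1 (at position 2)
Effective Tm = 46 − 1×3 = 46 − 3 = 43°C

43°C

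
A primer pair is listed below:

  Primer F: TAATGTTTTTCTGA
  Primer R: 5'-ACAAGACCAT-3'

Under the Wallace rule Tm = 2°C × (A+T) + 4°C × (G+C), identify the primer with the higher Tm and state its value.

Primer F: A+T=11, G+C=3 → Tm = 2(11)+4(3) = 34°C
Primer R: A+T=6, G+C=4 → Tm = 2(6)+4(4) = 28°C
34°C vs 28°C → primer F is higher.

Primer F, 34°C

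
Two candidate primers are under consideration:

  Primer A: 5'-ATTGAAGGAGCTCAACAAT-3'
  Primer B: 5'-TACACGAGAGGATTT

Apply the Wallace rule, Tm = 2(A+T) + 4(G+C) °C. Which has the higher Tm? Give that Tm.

Primer A: A+T=12, G+C=7 → Tm = 2(12)+4(7) = 52°C
Primer B: A+T=9, G+C=6 → Tm = 2(9)+4(6) = 42°C
52°C vs 42°C → primer A is higher.

Primer A, 52°C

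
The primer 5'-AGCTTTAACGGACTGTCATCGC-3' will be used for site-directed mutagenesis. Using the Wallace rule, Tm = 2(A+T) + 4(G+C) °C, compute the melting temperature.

Counting bases: A=5, C=6, G=5, T=6
So N_AT = 11 and N_GC = 11.
Tm = 4·11 + 2·11 = 44 + 22 = 66°C

66°C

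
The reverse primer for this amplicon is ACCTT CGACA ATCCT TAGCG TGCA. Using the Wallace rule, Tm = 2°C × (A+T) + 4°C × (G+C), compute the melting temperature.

72°C

T=6, C=8, G=4, A=6
So N_AT = 12 and N_GC = 12.
Tm = 2×12 + 4×12 = 72°C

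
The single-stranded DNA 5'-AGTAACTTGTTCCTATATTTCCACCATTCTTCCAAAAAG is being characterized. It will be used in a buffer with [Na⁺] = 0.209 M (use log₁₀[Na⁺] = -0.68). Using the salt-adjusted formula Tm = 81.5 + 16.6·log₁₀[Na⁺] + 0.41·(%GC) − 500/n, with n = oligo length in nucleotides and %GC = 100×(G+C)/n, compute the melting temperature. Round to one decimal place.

71.1°C

Length n = 39. Scanning the sequence gives G=3, C=10, A=12, T=14.
G+C = 13, so %GC = 13/39 × 100 = 33.333%
Salt term: 16.6 × (-0.68) = -11.288
GC term: 0.41 × 33.333 = 13.667; length term: −500/39 = −12.821
Tm = 81.5 + (-11.288) + 13.667 − 12.821 = 71.058 → 71.1°C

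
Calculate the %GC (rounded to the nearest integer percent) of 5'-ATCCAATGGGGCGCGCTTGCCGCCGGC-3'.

Scanning the sequence gives T=4, G=10, A=3, C=10.
G+C = 10 + 10 = 20 out of 27 bases
%GC = 20/27 × 100 = 74.07% ≈ 74%

74%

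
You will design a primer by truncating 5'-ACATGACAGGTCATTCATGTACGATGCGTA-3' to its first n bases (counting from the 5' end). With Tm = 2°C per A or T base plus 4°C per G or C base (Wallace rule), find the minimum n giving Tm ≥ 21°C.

n = 8

First 7 bases: ACATGAC → Tm = 20°C (< 21°C)
First 8 bases: ACATGACA → Tm = 22°C (≥ 21°C)
Each additional base adds 2°C (A/T) or 4°C (G/C), so Tm is non-decreasing in n; n = 8 is the first length to reach 21°C.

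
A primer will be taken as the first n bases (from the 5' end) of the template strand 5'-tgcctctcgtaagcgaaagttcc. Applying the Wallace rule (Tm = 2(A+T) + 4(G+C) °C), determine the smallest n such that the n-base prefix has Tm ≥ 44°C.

n = 14

First 13 bases: TGCCTCTCGTAAG → Tm = 40°C (< 44°C)
First 14 bases: TGCCTCTCGTAAGC → Tm = 44°C (≥ 44°C)
Since every base adds ≥2°C, Tm only increases with n, so the threshold is first crossed at n = 14.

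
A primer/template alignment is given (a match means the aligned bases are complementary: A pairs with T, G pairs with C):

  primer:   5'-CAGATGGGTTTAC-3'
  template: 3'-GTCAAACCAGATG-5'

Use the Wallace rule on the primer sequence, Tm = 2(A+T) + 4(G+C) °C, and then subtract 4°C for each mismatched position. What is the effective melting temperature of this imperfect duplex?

Primer base counts: A=3, T=4, G=4, C=2 → A+T=7, G+C=6
Perfect-match Tm = 2(7) + 4(6) = 14 + 24 = 38°C
Mismatches (positions where the bases are not complementary): 3 (at positions 4, 6, 10)
Effective Tm = 38 − 3×4 = 38 − 12 = 26°C

26°C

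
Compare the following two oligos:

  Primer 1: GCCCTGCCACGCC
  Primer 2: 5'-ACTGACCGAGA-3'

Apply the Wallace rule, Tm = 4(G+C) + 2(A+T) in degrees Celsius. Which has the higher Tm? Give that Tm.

Primer 1, 48°C

Primer 1: A+T=2, G+C=11 → Tm = 2(2)+4(11) = 48°C
Primer 2: A+T=5, G+C=6 → Tm = 2(5)+4(6) = 34°C
48°C vs 34°C → primer 1 is higher.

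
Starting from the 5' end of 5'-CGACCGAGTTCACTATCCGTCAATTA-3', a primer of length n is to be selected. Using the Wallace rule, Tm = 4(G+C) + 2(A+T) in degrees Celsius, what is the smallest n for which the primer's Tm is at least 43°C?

n = 14

First 13 bases: CGACCGAGTTCAC → Tm = 42°C (< 43°C)
First 14 bases: CGACCGAGTTCACT → Tm = 44°C (≥ 43°C)
Since every base adds ≥2°C, Tm only increases with n, so the threshold is first crossed at n = 14.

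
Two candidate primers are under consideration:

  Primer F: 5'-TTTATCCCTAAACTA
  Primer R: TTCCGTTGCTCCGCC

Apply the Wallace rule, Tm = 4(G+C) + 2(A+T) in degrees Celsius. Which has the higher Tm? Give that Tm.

Primer F: A+T=11, G+C=4 → Tm = 2(11)+4(4) = 38°C
Primer R: A+T=5, G+C=10 → Tm = 2(5)+4(10) = 50°C
38°C vs 50°C → primer R is higher.

Primer R, 50°C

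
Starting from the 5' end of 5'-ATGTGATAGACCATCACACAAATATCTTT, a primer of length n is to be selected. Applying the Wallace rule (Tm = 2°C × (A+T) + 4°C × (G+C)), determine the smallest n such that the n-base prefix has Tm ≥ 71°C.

n = 27

First 26 bases: ATGTGATAGACCATCACACAAATATC → Tm = 70°C (< 71°C)
First 27 bases: ATGTGATAGACCATCACACAAATATCT → Tm = 72°C (≥ 71°C)
Each additional base adds 2°C (A/T) or 4°C (G/C), so Tm is non-decreasing in n; n = 27 is the first length to reach 71°C.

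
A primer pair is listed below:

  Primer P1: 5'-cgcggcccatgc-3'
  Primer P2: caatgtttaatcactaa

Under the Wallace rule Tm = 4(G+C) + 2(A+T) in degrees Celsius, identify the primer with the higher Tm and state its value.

Primer P1: A+T=2, G+C=10 → Tm = 2(2)+4(10) = 44°C
Primer P2: A+T=13, G+C=4 → Tm = 2(13)+4(4) = 42°C
44°C vs 42°C → primer P1 is higher.

Primer P1, 44°C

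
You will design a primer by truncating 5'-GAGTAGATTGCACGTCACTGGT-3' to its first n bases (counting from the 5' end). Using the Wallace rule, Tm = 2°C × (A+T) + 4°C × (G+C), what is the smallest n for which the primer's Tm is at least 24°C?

First 8 bases: GAGTAGAT → Tm = 22°C (< 24°C)
First 9 bases: GAGTAGATT → Tm = 24°C (≥ 24°C)
Each additional base adds 2°C (A/T) or 4°C (G/C), so Tm is non-decreasing in n; n = 9 is the first length to reach 24°C.

n = 9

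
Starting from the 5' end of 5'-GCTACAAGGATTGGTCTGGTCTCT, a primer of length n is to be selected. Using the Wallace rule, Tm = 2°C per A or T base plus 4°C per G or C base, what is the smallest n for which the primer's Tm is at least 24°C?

First 7 bases: GCTACAA → Tm = 20°C (< 24°C)
First 8 bases: GCTACAAG → Tm = 24°C (≥ 24°C)
Since every base adds ≥2°C, Tm only increases with n, so the threshold is first crossed at n = 8.

n = 8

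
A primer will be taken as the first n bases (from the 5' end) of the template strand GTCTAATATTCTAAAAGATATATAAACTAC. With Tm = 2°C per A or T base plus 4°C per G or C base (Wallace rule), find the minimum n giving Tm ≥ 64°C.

First 26 bases: GTCTAATATTCTAAAAGATATATAAA → Tm = 60°C (< 64°C)
First 27 bases: GTCTAATATTCTAAAAGATATATAAAC → Tm = 64°C (≥ 64°C)
Since every base adds ≥2°C, Tm only increases with n, so the threshold is first crossed at n = 27.

n = 27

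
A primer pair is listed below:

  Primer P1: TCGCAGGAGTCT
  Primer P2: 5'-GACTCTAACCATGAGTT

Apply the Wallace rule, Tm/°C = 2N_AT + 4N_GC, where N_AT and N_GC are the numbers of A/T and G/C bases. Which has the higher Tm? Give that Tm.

Primer P1: A+T=5, G+C=7 → Tm = 2(5)+4(7) = 38°C
Primer P2: A+T=10, G+C=7 → Tm = 2(10)+4(7) = 48°C
38°C vs 48°C → primer P2 is higher.

Primer P2, 48°C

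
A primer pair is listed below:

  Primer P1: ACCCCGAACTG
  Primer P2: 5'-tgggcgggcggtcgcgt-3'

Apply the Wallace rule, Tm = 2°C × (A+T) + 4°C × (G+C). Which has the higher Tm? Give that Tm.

Primer P2, 62°C

Primer P1: A+T=4, G+C=7 → Tm = 2(4)+4(7) = 36°C
Primer P2: A+T=3, G+C=14 → Tm = 2(3)+4(14) = 62°C
36°C vs 62°C → primer P2 is higher.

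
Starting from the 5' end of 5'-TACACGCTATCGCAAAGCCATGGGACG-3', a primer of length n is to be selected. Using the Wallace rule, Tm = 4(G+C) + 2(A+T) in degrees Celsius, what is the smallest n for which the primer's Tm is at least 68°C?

First 22 bases: TACACGCTATCGCAAAGCCATG → Tm = 66°C (< 68°C)
First 23 bases: TACACGCTATCGCAAAGCCATGG → Tm = 70°C (≥ 68°C)
Each additional base adds 2°C (A/T) or 4°C (G/C), so Tm is non-decreasing in n; n = 23 is the first length to reach 68°C.

n = 23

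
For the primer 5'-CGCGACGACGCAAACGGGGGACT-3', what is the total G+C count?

16

Counting bases: T=1, C=7, G=9, A=6
G+C = 9 + 7 = 16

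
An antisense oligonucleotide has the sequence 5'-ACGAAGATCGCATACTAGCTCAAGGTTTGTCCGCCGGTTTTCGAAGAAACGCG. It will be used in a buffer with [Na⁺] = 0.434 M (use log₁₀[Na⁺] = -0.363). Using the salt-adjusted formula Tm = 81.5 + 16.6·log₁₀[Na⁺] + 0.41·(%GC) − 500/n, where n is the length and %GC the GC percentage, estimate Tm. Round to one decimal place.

86.9°C

Length n = 53. A=14, G=14, C=13, T=12
G+C = 27, so %GC = 27/53 × 100 = 50.943%
Salt term: 16.6 × (-0.363) = -6.026
GC term: 0.41 × 50.943 = 20.887; length term: −500/53 = −9.434
Tm = 81.5 + (-6.026) + 20.887 − 9.434 = 86.927 → 86.9°C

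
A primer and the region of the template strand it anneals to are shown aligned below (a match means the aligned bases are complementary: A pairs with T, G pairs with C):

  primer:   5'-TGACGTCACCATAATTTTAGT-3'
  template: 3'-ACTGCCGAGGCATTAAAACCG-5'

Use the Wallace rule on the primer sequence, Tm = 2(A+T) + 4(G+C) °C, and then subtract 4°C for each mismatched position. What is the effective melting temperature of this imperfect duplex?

Primer base counts: A=6, T=8, G=3, C=4 → A+T=14, G+C=7
Perfect-match Tm = 2(14) + 4(7) = 28 + 28 = 56°C
Mismatches (positions where the bases are not complementary): 5 (at positions 6, 8, 11, 19, 21)
Effective Tm = 56 − 5×4 = 56 − 20 = 36°C

36°C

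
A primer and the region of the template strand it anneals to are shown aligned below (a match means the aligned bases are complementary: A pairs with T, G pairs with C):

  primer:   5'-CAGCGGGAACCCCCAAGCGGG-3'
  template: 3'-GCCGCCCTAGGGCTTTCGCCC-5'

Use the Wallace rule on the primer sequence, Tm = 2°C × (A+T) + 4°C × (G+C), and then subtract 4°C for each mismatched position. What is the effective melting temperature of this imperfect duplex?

58°C

Primer base counts: A=5, T=0, G=8, C=8 → A+T=5, G+C=16
Perfect-match Tm = 2(5) + 4(16) = 10 + 64 = 74°C
Mismatches (positions where the bases are not complementary): 4 (at positions 2, 9, 13, 14)
Effective Tm = 74 − 4×4 = 74 − 16 = 58°C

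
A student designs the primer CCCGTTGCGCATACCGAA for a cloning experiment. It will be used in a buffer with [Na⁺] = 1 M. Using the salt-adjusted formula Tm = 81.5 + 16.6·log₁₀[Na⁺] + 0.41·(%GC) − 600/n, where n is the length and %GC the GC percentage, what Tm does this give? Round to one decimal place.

Length n = 18. Scanning the sequence gives T=3, C=7, A=4, G=4.
G+C = 11, so %GC = 11/18 × 100 = 61.111%
Salt term: 16.6 × (0) = 0
GC term: 0.41 × 61.111 = 25.056; length term: −600/18 = −33.333
Tm = 81.5 + (0) + 25.056 − 33.333 = 73.223 → 73.2°C

73.2°C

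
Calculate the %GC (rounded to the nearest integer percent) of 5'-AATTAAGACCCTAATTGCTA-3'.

Base counts: G=2, T=6, A=8, C=4
G+C = 2 + 4 = 6 out of 20 bases
%GC = 6/20 × 100 = 30% ≈ 30%

30%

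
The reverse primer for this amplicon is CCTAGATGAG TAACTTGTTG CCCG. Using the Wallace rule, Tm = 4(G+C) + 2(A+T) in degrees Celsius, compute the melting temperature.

Counting bases: C=6, G=6, A=5, T=7
So N_AT = 12 and N_GC = 12.
Tm = 2(12) + 4(12) = 24 + 48 = 72°C

72°C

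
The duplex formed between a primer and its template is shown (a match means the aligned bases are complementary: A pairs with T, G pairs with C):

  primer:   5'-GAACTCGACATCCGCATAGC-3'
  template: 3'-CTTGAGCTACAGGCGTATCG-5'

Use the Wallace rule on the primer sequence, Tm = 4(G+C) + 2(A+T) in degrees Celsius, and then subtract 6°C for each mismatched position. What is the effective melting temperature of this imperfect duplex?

Primer base counts: A=6, T=3, G=4, C=7 → A+T=9, G+C=11
Perfect-match Tm = 2(9) + 4(11) = 18 + 44 = 62°C
Mismatches (positions where the bases are not complementary): 2 (at positions 9, 10)
Effective Tm = 62 − 2×6 = 62 − 12 = 50°C

50°C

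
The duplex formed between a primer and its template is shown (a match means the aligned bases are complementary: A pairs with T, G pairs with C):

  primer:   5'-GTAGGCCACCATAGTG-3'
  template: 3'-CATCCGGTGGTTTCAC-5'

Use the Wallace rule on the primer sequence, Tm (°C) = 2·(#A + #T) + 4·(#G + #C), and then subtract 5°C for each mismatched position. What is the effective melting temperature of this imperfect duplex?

Primer base counts: A=4, T=3, G=5, C=4 → A+T=7, G+C=9
Perfect-match Tm = 2(7) + 4(9) = 14 + 36 = 50°C
Mismatches (positions where the bases are not complementary): 1 (at position 12)
Effective Tm = 50 − 1×5 = 50 − 5 = 45°C

45°C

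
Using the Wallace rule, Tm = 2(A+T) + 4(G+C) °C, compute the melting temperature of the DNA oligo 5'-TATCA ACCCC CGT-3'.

40°C

Counting bases: A=3, G=1, T=3, C=6
So N_AT = 6 and N_GC = 7.
Tm = 2×6 + 4×7 = 40°C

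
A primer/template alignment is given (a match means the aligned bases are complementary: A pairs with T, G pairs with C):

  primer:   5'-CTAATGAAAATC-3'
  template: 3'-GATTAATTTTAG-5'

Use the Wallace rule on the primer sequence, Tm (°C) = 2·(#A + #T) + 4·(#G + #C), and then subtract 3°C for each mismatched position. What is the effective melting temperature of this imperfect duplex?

27°C

Primer base counts: A=6, T=3, G=1, C=2 → A+T=9, G+C=3
Perfect-match Tm = 2(9) + 4(3) = 18 + 12 = 30°C
Mismatches (positions where the bases are not complementary): 1 (at position 6)
Effective Tm = 30 − 1×3 = 30 − 3 = 27°C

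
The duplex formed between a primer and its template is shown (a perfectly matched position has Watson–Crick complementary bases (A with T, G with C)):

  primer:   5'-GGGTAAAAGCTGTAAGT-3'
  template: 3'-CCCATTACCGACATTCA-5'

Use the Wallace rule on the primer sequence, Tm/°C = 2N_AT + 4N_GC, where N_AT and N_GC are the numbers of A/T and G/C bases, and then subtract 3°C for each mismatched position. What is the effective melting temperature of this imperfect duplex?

Primer base counts: A=6, T=4, G=6, C=1 → A+T=10, G+C=7
Perfect-match Tm = 2(10) + 4(7) = 20 + 28 = 48°C
Mismatches (positions where the bases are not complementary): 2 (at positions 7, 8)
Effective Tm = 48 − 2×3 = 48 − 6 = 42°C

42°C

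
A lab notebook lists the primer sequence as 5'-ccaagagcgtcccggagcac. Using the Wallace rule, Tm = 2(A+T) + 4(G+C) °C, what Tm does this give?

68°C

T=1, C=8, G=6, A=5
AT pairs contribute 6, GC pairs contribute 14.
Tm = 2(6) + 4(14) = 12 + 56 = 68°C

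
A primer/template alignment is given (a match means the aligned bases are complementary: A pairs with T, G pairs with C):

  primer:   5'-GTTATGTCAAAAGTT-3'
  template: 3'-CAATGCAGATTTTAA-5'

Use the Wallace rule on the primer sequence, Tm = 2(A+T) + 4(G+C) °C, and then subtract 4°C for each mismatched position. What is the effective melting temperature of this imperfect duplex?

Primer base counts: A=5, T=6, G=3, C=1 → A+T=11, G+C=4
Perfect-match Tm = 2(11) + 4(4) = 22 + 16 = 38°C
Mismatches (positions where the bases are not complementary): 3 (at positions 5, 9, 13)
Effective Tm = 38 − 3×4 = 38 − 12 = 26°C

26°C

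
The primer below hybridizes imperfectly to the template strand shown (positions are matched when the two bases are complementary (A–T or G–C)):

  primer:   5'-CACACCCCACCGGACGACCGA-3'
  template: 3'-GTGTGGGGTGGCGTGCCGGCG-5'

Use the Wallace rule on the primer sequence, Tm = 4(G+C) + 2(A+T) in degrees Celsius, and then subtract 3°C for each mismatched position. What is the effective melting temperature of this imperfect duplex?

63°C

Primer base counts: A=6, T=0, G=4, C=11 → A+T=6, G+C=15
Perfect-match Tm = 2(6) + 4(15) = 12 + 60 = 72°C
Mismatches (positions where the bases are not complementary): 3 (at positions 13, 17, 21)
Effective Tm = 72 − 3×3 = 72 − 9 = 63°C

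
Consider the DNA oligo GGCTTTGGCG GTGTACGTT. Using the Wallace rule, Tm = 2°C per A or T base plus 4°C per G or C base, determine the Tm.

60°C

Base counts: C=3, G=8, T=7, A=1
A+T = 8, G+C = 11
Tm = 4·11 + 2·8 = 44 + 16 = 60°C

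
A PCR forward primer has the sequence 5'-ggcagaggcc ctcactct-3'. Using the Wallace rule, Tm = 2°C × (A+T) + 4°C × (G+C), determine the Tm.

Scanning the sequence gives A=3, T=3, C=7, G=5.
A+T = 6, G+C = 12
Tm = 4·12 + 2·6 = 48 + 12 = 60°C

60°C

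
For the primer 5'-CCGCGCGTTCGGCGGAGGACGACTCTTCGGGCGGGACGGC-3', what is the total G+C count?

G=18, C=13, T=5, A=4
Total G or C: 18 + 13 = 31

31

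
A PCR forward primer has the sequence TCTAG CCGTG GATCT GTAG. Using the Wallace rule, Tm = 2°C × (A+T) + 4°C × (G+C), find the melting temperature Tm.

Scanning the sequence gives C=4, G=6, T=6, A=3.
A+T = 9, G+C = 10
Tm = 2×9 + 4×10 = 58°C

58°C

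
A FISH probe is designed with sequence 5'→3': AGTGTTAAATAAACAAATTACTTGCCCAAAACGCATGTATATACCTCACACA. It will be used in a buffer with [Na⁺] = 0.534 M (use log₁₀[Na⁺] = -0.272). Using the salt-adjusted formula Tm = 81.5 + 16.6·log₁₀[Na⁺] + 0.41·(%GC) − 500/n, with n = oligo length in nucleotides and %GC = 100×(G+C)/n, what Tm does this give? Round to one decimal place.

Length n = 52. Counting bases: A=22, T=13, C=12, G=5
G+C = 17, so %GC = 17/52 × 100 = 32.692%
Salt term: 16.6 × (-0.272) = -4.515
GC term: 0.41 × 32.692 = 13.404; length term: −500/52 = −9.615
Tm = 81.5 + (-4.515) + 13.404 − 9.615 = 80.774 → 80.8°C

80.8°C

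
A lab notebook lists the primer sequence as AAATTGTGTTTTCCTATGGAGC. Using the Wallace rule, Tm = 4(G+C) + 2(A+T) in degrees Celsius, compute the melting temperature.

60°C

Scanning the sequence gives C=3, T=9, A=5, G=5.
A+T = 14, G+C = 8
Tm = 2×14 + 4×8 = 60°C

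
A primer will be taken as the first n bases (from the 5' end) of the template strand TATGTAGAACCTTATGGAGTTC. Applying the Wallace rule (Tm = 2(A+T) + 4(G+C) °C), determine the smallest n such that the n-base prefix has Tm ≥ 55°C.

First 20 bases: TATGTAGAACCTTATGGAGT → Tm = 54°C (< 55°C)
First 21 bases: TATGTAGAACCTTATGGAGTT → Tm = 56°C (≥ 55°C)
Since every base adds ≥2°C, Tm only increases with n, so the threshold is first crossed at n = 21.

n = 21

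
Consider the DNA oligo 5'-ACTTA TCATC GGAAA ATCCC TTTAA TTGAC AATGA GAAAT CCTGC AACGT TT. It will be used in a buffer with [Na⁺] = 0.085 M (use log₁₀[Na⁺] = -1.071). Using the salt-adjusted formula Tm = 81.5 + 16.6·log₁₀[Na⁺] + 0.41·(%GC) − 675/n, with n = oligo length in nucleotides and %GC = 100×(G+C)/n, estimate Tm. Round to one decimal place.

Length n = 52. Scanning the sequence gives T=16, G=7, C=11, A=18.
G+C = 18, so %GC = 18/52 × 100 = 34.615%
Salt term: 16.6 × (-1.071) = -17.779
GC term: 0.41 × 34.615 = 14.192; length term: −675/52 = −12.981
Tm = 81.5 + (-17.779) + 14.192 − 12.981 = 64.932 → 64.9°C

64.9°C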